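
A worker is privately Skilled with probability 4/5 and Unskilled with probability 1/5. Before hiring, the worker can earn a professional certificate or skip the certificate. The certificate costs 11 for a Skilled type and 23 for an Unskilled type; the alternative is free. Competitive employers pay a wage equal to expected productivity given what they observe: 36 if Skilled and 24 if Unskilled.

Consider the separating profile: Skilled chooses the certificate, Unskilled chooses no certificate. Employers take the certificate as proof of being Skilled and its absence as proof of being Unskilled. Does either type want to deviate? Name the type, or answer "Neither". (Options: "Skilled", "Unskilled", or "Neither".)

The certificate pays 36; no certificate pays 24.
Skilled: assigned the certificate, nets 36 − 11 = 25; deviating to no certificate nets 24.
Unskilled: assigned no certificate, nets 24; deviating to the certificate nets 36 − 23 = 13.
Both types strictly prefer their assigned action; no profitable deviation.

Neither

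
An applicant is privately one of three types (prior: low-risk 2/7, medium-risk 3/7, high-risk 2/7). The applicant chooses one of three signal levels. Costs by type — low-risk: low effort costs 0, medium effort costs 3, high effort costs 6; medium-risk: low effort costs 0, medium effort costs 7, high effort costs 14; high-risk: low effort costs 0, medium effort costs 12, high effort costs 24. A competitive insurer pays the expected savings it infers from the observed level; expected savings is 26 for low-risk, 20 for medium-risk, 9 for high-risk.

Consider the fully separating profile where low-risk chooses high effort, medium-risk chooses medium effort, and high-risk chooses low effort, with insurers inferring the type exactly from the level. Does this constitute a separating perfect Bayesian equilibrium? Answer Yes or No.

Separating rebates: high effort → 26, medium effort → 20, low effort → 9.
low-risk (assigned high effort): low effort: 9 − 0 = 9; medium effort: 20 − 3 = 17; high effort: 26 − 6 = 20. low-risk stays.
medium-risk (assigned medium effort): low effort: 9 − 0 = 9; medium effort: 20 − 7 = 13; high effort: 26 − 14 = 12. medium-risk stays.
high-risk (assigned low effort): low effort: 9 − 0 = 9; medium effort: 20 − 12 = 8; high effort: 26 − 24 = 2. high-risk stays.
Every type prefers its assigned level; separation holds.

Yes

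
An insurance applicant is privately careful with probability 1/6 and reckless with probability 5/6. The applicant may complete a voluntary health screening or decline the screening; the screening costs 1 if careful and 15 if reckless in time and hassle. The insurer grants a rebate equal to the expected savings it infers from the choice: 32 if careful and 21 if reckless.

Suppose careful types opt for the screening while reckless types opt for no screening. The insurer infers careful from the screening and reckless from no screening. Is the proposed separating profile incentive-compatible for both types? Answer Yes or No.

Under these beliefs, the screening earns rebate 32 and no screening earns rebate 21.
careful: the screening nets 32 − 1 = 31; no screening nets 21. careful prefers the screening.
reckless: the screening nets 32 − 15 = 17; no screening nets 21. reckless prefers no screening.
Neither type deviates, so the separating profile is an equilibrium.

Yes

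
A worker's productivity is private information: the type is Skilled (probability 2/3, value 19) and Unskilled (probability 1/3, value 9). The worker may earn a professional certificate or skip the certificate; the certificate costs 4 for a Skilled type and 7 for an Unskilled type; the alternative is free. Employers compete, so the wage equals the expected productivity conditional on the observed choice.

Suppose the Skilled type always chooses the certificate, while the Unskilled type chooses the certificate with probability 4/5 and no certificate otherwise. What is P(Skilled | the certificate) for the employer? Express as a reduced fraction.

P(the certificate) = (2/3)·1 + (1/3)·(4/5) = 14/15.
By Bayes' rule, P(Skilled | the certificate) = (2/3) / (14/15) = 5/7.

5/7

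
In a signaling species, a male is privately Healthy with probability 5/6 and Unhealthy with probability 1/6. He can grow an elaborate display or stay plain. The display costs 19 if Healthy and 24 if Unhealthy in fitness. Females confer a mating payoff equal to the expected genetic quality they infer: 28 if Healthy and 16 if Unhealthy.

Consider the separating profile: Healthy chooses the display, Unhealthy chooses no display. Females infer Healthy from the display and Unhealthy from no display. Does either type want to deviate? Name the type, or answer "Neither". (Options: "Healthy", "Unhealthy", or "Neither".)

The display pays 28; no display pays 16.
Healthy: assigned the display, nets 28 − 19 = 9; deviating to no display nets 16.
Unhealthy: assigned no display, nets 16; deviating to the display nets 28 − 24 = 4.
The Healthy type gains 7 by deviating.

Healthy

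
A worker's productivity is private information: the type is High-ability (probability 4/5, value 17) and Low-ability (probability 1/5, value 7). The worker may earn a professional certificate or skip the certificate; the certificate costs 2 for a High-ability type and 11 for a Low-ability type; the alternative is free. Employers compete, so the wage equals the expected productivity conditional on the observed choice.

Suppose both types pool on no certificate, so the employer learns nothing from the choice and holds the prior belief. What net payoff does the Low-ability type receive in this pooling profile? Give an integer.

15

Pooled wage = 4/5·17 + 1/5·7 = 15.
Low-ability pays no cost for no certificate, so net payoff = 15.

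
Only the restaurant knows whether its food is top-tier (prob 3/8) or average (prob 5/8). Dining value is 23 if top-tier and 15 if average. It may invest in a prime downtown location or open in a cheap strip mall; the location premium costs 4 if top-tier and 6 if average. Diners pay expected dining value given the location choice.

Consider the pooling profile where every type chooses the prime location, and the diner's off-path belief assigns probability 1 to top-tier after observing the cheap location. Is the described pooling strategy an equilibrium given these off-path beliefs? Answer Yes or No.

No

On path, the diner holds the prior and pays 3/8·23 + 5/8·15 = 18. Off path (the cheap location), believing top-tier, it pays 23.
top-tier: the prime location nets 18 − 4 = 14; the cheap location nets 23. top-tier would deviate.
average: the prime location nets 18 − 6 = 12; the cheap location nets 23. average would deviate.
A type deviates, so pooling fails.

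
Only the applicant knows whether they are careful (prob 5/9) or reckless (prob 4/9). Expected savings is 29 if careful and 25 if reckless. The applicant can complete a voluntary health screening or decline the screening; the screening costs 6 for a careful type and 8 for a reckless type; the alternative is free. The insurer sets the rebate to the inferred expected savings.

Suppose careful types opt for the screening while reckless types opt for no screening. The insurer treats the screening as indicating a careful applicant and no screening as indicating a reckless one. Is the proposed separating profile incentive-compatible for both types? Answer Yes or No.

No

Under these beliefs, the screening earns rebate 29 and no screening earns rebate 25.
careful: the screening nets 29 − 6 = 23; no screening nets 25. careful would deviate to no screening.
reckless: the screening nets 29 − 8 = 21; no screening nets 25. reckless prefers no screening.
careful has a profitable deviation, so the profile is not an equilibrium.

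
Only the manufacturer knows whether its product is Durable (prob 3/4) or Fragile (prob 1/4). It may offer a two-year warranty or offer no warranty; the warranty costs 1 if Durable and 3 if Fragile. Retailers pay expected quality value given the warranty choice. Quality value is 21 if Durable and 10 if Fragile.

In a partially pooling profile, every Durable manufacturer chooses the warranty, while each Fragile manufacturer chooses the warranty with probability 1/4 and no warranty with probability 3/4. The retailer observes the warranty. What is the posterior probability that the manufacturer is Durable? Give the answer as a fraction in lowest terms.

12/13

P(the warranty) = (3/4)·1 + (1/4)·(1/4) = 13/16.
By Bayes' rule, P(Durable | the warranty) = (3/4) / (13/16) = 12/13.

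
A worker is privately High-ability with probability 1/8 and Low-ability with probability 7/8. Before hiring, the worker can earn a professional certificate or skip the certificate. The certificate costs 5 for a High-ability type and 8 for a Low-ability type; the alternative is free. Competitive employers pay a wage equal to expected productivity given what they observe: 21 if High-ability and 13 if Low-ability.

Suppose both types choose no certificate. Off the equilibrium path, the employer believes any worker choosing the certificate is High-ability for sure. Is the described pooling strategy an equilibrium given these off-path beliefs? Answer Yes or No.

No

On path, the employer holds the prior and pays 1/8·21 + 7/8·13 = 14. Off path (the certificate), believing High-ability, it pays 21.
High-ability: no certificate nets 14; the certificate nets 21 − 5 = 16. High-ability would deviate.
Low-ability: no certificate nets 14; the certificate nets 21 − 8 = 13. Low-ability stays.
A type deviates, so pooling fails.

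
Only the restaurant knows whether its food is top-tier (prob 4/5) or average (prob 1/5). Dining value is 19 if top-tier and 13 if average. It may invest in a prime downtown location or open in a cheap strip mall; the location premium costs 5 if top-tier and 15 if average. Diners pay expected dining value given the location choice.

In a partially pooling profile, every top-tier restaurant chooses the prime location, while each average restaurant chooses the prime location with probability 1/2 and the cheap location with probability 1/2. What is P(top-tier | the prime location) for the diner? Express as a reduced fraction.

8/9

P(the prime location) = (4/5)·1 + (1/5)·(1/2) = 9/10.
By Bayes' rule, P(top-tier | the prime location) = (4/5) / (9/10) = 8/9.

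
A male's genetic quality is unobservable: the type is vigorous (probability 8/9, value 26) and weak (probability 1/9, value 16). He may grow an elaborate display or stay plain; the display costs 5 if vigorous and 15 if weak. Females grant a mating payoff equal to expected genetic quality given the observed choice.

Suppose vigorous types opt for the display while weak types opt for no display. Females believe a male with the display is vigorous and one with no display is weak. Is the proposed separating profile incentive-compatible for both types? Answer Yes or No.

Yes

Under these beliefs, the display earns mating payoff 26 and no display earns mating payoff 16.
vigorous: the display nets 26 − 5 = 21; no display nets 16. vigorous prefers the display.
weak: the display nets 26 − 15 = 11; no display nets 16. weak prefers no display.
Neither type deviates, so the separating profile is an equilibrium.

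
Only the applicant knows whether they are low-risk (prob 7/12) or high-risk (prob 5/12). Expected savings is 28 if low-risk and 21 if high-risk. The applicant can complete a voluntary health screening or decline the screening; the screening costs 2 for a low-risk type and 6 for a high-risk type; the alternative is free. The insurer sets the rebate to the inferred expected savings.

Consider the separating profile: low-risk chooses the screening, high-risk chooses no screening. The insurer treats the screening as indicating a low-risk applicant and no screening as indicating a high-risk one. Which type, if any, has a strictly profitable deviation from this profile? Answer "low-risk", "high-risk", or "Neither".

The screening pays 28; no screening pays 21.
low-risk: assigned the screening, nets 28 − 2 = 26; deviating to no screening nets 21.
high-risk: assigned no screening, nets 21; deviating to the screening nets 28 − 6 = 22.
The high-risk type gains 1 by deviating.

high-risk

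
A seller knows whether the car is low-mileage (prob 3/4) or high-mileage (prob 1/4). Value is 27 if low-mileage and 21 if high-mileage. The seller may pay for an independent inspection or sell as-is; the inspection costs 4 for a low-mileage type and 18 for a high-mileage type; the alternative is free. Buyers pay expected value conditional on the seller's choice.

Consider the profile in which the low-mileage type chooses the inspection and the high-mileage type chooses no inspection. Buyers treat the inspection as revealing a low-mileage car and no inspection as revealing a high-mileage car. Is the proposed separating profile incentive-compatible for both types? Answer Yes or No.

Under these beliefs, the inspection earns price 27 and no inspection earns price 21.
low-mileage: the inspection nets 27 − 4 = 23; no inspection nets 21. low-mileage prefers the inspection.
high-mileage: the inspection nets 27 − 18 = 9; no inspection nets 21. high-mileage prefers no inspection.
Neither type deviates, so the separating profile is an equilibrium.

Yes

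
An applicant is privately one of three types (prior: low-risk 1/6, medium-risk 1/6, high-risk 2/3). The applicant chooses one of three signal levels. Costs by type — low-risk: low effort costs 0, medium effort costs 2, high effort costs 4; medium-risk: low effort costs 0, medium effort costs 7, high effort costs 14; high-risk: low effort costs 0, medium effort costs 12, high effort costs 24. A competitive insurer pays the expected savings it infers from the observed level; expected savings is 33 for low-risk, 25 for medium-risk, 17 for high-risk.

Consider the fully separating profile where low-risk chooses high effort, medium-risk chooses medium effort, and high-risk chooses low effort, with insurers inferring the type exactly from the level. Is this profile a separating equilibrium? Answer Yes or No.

Separating rebates: high effort → 33, medium effort → 25, low effort → 17.
low-risk (assigned high effort): low effort: 17 − 0 = 17; medium effort: 25 − 2 = 23; high effort: 33 − 4 = 29. low-risk stays.
medium-risk (assigned medium effort): low effort: 17 − 0 = 17; medium effort: 25 − 7 = 18; high effort: 33 − 14 = 19. medium-risk prefers high effort.
high-risk (assigned low effort): low effort: 17 − 0 = 17; medium effort: 25 − 12 = 13; high effort: 33 − 24 = 9. high-risk stays.
At least one type deviates; the separating profile fails.

No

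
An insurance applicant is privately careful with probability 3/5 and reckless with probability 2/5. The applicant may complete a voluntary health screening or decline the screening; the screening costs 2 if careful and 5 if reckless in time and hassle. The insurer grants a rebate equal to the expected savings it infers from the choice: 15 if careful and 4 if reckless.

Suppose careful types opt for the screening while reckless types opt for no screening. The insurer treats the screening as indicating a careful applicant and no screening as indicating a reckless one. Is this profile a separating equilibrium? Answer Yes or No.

No

Under these beliefs, the screening earns rebate 15 and no screening earns rebate 4.
careful: the screening nets 15 − 2 = 13; no screening nets 4. careful prefers the screening.
reckless: the screening nets 15 − 5 = 10; no screening nets 4. reckless would deviate to the screening.
reckless has a profitable deviation, so the profile is not an equilibrium.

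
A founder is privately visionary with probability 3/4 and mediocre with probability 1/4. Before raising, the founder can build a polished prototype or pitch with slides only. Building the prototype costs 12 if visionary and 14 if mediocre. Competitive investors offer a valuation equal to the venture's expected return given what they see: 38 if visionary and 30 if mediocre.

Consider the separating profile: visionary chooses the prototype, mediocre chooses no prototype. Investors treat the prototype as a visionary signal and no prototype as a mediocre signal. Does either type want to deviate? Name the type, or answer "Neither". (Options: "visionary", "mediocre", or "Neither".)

The prototype pays 38; no prototype pays 30.
visionary: assigned the prototype, nets 38 − 12 = 26; deviating to no prototype nets 30.
mediocre: assigned no prototype, nets 30; deviating to the prototype nets 38 − 14 = 24.
The visionary type gains 4 by deviating.

visionary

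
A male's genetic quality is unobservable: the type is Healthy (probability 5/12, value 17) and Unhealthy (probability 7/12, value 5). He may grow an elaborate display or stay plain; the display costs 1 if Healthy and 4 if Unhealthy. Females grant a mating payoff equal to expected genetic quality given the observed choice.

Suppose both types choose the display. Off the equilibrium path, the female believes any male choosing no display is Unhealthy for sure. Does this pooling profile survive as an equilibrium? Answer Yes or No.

On path, the female holds the prior and pays 5/12·17 + 7/12·5 = 10. Off path (no display), believing Unhealthy, it pays 5.
Healthy: the display nets 10 − 1 = 9; no display nets 5. Healthy stays.
Unhealthy: the display nets 10 − 4 = 6; no display nets 5. Unhealthy stays.
No type deviates, so pooling is sustained.

Yes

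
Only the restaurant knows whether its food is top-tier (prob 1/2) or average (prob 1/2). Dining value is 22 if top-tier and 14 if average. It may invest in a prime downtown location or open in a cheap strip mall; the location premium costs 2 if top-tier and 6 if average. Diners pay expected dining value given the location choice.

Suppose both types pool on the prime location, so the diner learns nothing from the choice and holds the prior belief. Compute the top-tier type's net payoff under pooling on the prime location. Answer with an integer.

Pooled price premium = 1/2·22 + 1/2·14 = 18.
top-tier pays cost 2 for the prime location, so net payoff = 18 − 2 = 16.

16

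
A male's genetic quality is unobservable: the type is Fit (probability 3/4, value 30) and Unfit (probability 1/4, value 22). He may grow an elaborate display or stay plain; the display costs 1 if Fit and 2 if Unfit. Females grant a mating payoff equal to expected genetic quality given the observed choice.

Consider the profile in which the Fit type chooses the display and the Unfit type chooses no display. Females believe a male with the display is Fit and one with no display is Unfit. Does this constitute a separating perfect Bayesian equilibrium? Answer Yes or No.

No

Under these beliefs, the display earns mating payoff 30 and no display earns mating payoff 22.
Fit: the display nets 30 − 1 = 29; no display nets 22. Fit prefers the display.
Unfit: the display nets 30 − 2 = 28; no display nets 22. Unfit would deviate to the display.
Unfit has a profitable deviation, so the profile is not an equilibrium.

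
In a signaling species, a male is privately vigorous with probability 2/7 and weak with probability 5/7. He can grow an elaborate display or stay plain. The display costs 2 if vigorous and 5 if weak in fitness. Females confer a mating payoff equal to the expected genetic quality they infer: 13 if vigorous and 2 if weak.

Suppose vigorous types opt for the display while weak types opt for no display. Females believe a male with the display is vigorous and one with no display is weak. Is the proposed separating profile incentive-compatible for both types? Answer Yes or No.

No

Under these beliefs, the display earns mating payoff 13 and no display earns mating payoff 2.
vigorous: the display nets 13 − 2 = 11; no display nets 2. vigorous prefers the display.
weak: the display nets 13 − 5 = 8; no display nets 2. weak would deviate to the display.
weak has a profitable deviation, so the profile is not an equilibrium.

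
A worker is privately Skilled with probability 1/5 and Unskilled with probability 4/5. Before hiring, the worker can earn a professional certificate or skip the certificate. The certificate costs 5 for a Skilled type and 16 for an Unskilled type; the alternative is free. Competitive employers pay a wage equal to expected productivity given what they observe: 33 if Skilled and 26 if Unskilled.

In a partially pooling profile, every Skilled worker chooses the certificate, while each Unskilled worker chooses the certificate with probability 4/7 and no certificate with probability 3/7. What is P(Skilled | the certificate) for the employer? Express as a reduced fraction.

P(the certificate) = (1/5)·1 + (4/5)·(4/7) = 23/35.
By Bayes' rule, P(Skilled | the certificate) = (1/5) / (23/35) = 7/23.

7/23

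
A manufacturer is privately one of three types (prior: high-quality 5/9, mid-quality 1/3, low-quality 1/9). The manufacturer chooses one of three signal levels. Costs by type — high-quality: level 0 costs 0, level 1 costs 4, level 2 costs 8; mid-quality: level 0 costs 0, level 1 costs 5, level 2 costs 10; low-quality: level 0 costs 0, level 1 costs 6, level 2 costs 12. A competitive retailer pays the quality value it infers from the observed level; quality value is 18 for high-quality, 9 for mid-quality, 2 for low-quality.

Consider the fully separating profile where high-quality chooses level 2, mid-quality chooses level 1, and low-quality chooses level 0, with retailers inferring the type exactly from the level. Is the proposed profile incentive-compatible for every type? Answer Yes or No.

No

Separating prices: level 2 → 18, level 1 → 9, level 0 → 2.
high-quality (assigned level 2): level 0: 2 − 0 = 2; level 1: 9 − 4 = 5; level 2: 18 − 8 = 10. high-quality stays.
mid-quality (assigned level 1): level 0: 2 − 0 = 2; level 1: 9 − 5 = 4; level 2: 18 − 10 = 8. mid-quality prefers level 2.
low-quality (assigned level 0): level 0: 2 − 0 = 2; level 1: 9 − 6 = 3; level 2: 18 − 12 = 6. low-quality prefers level 2.
At least one type deviates; the separating profile fails.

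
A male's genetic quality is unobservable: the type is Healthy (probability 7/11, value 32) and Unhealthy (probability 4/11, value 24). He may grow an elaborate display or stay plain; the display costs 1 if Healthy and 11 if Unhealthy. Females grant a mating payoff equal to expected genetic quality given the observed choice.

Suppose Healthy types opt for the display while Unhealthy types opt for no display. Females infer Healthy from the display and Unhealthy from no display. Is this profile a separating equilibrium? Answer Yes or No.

Under these beliefs, the display earns mating payoff 32 and no display earns mating payoff 24.
Healthy: the display nets 32 − 1 = 31; no display nets 24. Healthy prefers the display.
Unhealthy: the display nets 32 − 11 = 21; no display nets 24. Unhealthy prefers no display.
Neither type deviates, so the separating profile is an equilibrium.

Yes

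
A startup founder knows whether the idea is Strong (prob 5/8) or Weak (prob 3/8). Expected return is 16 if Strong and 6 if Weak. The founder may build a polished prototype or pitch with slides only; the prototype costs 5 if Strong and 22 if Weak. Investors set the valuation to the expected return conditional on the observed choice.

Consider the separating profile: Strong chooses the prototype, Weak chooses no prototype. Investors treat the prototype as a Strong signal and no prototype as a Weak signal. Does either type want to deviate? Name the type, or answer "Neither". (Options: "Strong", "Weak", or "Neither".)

The prototype pays 16; no prototype pays 6.
Strong: assigned the prototype, nets 16 − 5 = 11; deviating to no prototype nets 6.
Weak: assigned no prototype, nets 6; deviating to the prototype nets 16 − 22 = -6.
Both types strictly prefer their assigned action; no profitable deviation.

Neither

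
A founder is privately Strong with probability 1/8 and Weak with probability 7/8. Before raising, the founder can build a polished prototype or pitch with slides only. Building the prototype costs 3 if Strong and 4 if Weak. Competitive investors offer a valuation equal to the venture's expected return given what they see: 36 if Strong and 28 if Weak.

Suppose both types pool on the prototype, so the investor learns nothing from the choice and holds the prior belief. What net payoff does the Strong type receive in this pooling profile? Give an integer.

Pooled valuation = 1/8·36 + 7/8·28 = 29.
Strong pays cost 3 for the prototype, so net payoff = 29 − 3 = 26.

26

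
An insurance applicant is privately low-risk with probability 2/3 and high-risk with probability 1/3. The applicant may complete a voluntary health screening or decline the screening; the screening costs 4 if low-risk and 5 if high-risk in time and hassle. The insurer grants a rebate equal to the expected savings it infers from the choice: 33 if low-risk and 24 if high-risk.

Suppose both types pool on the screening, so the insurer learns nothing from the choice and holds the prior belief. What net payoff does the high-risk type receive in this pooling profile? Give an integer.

Pooled rebate = 2/3·33 + 1/3·24 = 30.
high-risk pays cost 5 for the screening, so net payoff = 30 − 5 = 25.

25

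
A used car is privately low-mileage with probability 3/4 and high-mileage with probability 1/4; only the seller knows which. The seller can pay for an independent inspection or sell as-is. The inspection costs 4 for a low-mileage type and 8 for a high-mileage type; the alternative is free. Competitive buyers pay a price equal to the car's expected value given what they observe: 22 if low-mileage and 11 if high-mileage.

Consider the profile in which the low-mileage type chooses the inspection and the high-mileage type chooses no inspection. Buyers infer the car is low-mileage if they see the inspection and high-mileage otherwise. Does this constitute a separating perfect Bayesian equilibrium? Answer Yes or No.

No

Under these beliefs, the inspection earns price 22 and no inspection earns price 11.
low-mileage: the inspection nets 22 − 4 = 18; no inspection nets 11. low-mileage prefers the inspection.
high-mileage: the inspection nets 22 − 8 = 14; no inspection nets 11. high-mileage would deviate to the inspection.
high-mileage has a profitable deviation, so the profile is not an equilibrium.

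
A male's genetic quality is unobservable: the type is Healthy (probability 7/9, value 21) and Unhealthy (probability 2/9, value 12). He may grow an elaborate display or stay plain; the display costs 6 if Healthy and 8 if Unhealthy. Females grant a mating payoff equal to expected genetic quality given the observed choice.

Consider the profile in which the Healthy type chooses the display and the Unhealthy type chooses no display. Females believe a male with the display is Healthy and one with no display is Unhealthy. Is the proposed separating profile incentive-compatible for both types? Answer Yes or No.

Under these beliefs, the display earns mating payoff 21 and no display earns mating payoff 12.
Healthy: the display nets 21 − 6 = 15; no display nets 12. Healthy prefers the display.
Unhealthy: the display nets 21 − 8 = 13; no display nets 12. Unhealthy would deviate to the display.
Unhealthy has a profitable deviation, so the profile is not an equilibrium.

No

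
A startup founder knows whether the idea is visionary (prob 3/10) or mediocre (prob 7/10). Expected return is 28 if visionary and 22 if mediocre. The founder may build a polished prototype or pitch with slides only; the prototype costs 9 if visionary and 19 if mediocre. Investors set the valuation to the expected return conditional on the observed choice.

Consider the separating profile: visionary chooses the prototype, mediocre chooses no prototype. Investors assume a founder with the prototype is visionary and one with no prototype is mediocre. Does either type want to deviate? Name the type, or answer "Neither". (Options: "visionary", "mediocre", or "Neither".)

visionary

The prototype pays 28; no prototype pays 22.
visionary: assigned the prototype, nets 28 − 9 = 19; deviating to no prototype nets 22.
mediocre: assigned no prototype, nets 22; deviating to the prototype nets 28 − 19 = 9.
The visionary type gains 3 by deviating.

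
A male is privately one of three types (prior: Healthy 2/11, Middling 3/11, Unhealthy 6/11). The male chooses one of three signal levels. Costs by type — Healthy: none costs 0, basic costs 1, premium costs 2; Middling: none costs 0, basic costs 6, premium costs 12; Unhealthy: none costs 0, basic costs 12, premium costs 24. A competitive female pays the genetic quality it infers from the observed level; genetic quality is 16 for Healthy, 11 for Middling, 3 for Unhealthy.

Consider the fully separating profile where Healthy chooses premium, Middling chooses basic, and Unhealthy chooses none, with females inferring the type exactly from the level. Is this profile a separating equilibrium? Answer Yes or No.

Yes

Separating mating payoffs: premium → 16, basic → 11, none → 3.
Healthy (assigned premium): none: 3 − 0 = 3; basic: 11 − 1 = 10; premium: 16 − 2 = 14. Healthy stays.
Middling (assigned basic): none: 3 − 0 = 3; basic: 11 − 6 = 5; premium: 16 − 12 = 4. Middling stays.
Unhealthy (assigned none): none: 3 − 0 = 3; basic: 11 − 12 = -1; premium: 16 − 24 = -8. Unhealthy stays.
Every type prefers its assigned level; separation holds.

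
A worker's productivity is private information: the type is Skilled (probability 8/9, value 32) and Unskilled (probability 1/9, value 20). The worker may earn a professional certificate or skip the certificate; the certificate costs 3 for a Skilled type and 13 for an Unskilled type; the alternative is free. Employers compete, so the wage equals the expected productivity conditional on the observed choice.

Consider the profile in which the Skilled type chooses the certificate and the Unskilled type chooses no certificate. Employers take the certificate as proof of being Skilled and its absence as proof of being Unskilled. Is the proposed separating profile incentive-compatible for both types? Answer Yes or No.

Under these beliefs, the certificate earns wage 32 and no certificate earns wage 20.
Skilled: the certificate nets 32 − 3 = 29; no certificate nets 20. Skilled prefers the certificate.
Unskilled: the certificate nets 32 − 13 = 19; no certificate nets 20. Unskilled prefers no certificate.
Neither type deviates, so the separating profile is an equilibrium.

Yes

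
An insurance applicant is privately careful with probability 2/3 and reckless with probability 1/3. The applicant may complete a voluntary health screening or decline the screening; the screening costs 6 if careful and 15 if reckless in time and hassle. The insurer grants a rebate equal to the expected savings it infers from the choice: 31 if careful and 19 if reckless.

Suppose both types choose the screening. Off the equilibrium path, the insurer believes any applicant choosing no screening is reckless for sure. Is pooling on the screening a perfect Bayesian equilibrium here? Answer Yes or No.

No

On path, the insurer holds the prior and pays 2/3·31 + 1/3·19 = 27. Off path (no screening), believing reckless, it pays 19.
careful: the screening nets 27 − 6 = 21; no screening nets 19. careful stays.
reckless: the screening nets 27 − 15 = 12; no screening nets 19. reckless would deviate.
A type deviates, so pooling fails.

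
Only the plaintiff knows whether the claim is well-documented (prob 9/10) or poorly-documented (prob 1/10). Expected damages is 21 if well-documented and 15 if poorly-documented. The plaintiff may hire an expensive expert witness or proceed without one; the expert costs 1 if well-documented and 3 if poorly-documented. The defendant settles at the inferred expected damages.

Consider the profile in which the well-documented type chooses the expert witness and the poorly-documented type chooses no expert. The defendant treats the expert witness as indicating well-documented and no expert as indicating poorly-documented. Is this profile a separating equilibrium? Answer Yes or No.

No

Under these beliefs, the expert witness earns settlement 21 and no expert earns settlement 15.
well-documented: the expert witness nets 21 − 1 = 20; no expert nets 15. well-documented prefers the expert witness.
poorly-documented: the expert witness nets 21 − 3 = 18; no expert nets 15. poorly-documented would deviate to the expert witness.
poorly-documented has a profitable deviation, so the profile is not an equilibrium.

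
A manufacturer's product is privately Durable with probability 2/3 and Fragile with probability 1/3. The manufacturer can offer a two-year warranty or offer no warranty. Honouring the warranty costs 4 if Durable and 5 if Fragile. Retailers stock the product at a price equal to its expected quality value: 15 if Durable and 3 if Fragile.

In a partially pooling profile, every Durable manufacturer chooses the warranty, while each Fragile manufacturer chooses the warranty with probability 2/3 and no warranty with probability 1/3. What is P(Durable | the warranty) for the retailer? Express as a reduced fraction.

3/4

P(the warranty) = (2/3)·1 + (1/3)·(2/3) = 8/9.
By Bayes' rule, P(Durable | the warranty) = (2/3) / (8/9) = 3/4.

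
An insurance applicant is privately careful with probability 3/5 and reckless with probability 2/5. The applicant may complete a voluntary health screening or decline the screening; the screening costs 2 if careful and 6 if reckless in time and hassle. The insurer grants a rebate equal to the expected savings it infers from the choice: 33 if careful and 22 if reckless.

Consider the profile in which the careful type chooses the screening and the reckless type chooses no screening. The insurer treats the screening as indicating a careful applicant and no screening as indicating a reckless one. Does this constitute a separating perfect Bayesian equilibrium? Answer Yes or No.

Under these beliefs, the screening earns rebate 33 and no screening earns rebate 22.
careful: the screening nets 33 − 2 = 31; no screening nets 22. careful prefers the screening.
reckless: the screening nets 33 − 6 = 27; no screening nets 22. reckless would deviate to the screening.
reckless has a profitable deviation, so the profile is not an equilibrium.

No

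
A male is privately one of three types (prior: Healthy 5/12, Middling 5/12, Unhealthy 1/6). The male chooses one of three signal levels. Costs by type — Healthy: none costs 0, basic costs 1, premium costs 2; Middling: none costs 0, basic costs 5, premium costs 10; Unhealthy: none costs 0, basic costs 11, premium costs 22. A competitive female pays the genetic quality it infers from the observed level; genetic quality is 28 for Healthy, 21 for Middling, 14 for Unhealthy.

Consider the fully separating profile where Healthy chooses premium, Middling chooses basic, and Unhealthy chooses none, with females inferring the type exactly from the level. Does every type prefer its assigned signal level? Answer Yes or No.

No

Separating mating payoffs: premium → 28, basic → 21, none → 14.
Healthy (assigned premium): none: 14 − 0 = 14; basic: 21 − 1 = 20; premium: 28 − 2 = 26. Healthy stays.
Middling (assigned basic): none: 14 − 0 = 14; basic: 21 − 5 = 16; premium: 28 − 10 = 18. Middling prefers premium.
Unhealthy (assigned none): none: 14 − 0 = 14; basic: 21 − 11 = 10; premium: 28 − 22 = 6. Unhealthy stays.
At least one type deviates; the separating profile fails.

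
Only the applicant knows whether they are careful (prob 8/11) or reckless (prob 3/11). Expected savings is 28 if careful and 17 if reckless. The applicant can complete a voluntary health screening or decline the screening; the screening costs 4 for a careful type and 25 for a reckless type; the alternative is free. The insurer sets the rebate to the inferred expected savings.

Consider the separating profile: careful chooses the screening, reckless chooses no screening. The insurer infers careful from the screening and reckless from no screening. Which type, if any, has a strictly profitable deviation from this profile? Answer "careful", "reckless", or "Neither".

Neither

The screening pays 28; no screening pays 17.
careful: assigned the screening, nets 28 − 4 = 24; deviating to no screening nets 17.
reckless: assigned no screening, nets 17; deviating to the screening nets 28 − 25 = 3.
Both types strictly prefer their assigned action; no profitable deviation.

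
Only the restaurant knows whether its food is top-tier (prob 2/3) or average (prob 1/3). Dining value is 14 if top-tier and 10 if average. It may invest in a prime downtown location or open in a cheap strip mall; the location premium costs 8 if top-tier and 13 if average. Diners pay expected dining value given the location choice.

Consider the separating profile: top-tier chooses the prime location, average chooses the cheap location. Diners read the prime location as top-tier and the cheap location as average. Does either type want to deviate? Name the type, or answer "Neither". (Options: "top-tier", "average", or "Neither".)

top-tier

The prime location pays 14; the cheap location pays 10.
top-tier: assigned the prime location, nets 14 − 8 = 6; deviating to the cheap location nets 10.
average: assigned the cheap location, nets 10; deviating to the prime location nets 14 − 13 = 1.
The top-tier type gains 4 by deviating.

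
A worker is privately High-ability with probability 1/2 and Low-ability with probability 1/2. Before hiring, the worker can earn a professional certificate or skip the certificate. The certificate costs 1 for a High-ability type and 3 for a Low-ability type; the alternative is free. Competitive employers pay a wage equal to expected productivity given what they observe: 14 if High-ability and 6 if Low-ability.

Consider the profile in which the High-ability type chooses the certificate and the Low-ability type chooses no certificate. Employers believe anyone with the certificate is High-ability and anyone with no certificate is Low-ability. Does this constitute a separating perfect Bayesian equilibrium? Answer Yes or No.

No

Under these beliefs, the certificate earns wage 14 and no certificate earns wage 6.
High-ability: the certificate nets 14 − 1 = 13; no certificate nets 6. High-ability prefers the certificate.
Low-ability: the certificate nets 14 − 3 = 11; no certificate nets 6. Low-ability would deviate to the certificate.
Low-ability has a profitable deviation, so the profile is not an equilibrium.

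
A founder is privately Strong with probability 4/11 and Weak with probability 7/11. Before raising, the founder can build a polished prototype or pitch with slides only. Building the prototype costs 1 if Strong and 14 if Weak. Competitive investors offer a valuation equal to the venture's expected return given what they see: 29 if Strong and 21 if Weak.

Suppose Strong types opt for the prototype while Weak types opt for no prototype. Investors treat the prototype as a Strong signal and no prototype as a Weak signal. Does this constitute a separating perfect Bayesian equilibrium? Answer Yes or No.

Under these beliefs, the prototype earns valuation 29 and no prototype earns valuation 21.
Strong: the prototype nets 29 − 1 = 28; no prototype nets 21. Strong prefers the prototype.
Weak: the prototype nets 29 − 14 = 15; no prototype nets 21. Weak prefers no prototype.
Neither type deviates, so the separating profile is an equilibrium.

Yes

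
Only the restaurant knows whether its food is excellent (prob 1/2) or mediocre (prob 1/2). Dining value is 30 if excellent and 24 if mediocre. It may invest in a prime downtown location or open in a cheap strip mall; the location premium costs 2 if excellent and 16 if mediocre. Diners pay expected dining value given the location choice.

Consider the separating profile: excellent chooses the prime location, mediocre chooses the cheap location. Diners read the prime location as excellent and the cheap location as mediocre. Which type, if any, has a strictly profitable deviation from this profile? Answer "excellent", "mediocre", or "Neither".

The prime location pays 30; the cheap location pays 24.
excellent: assigned the prime location, nets 30 − 2 = 28; deviating to the cheap location nets 24.
mediocre: assigned the cheap location, nets 24; deviating to the prime location nets 30 − 16 = 14.
Both types strictly prefer their assigned action; no profitable deviation.

Neither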